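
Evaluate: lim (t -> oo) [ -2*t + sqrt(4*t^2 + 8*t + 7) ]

This has the form ∞ − ∞. Multiply and divide by the conjugate √(4*t^2 + 8*t + 7) + 2t.
That gives (8t + 7) / (√(4*t^2 + 8*t + 7) + 2t).
Divide numerator and denominator by t: the limit is 8/(2·2) = 2.

2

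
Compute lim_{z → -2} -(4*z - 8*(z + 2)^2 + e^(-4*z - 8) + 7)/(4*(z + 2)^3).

Direct substitution gives 0/0.
Apply L'Hôpital: lim (-16*z - 4*e^(-4*z - 8) - 28)/(-12*(z + 2)^2), still 0/0.
Apply L'Hôpital: lim (16*e^(-4*z - 8) - 16)/(-24*z - 48), still 0/0.
After 3 applications of L'Hôpital's rule the quotient is (-64*e^(-4*z - 8))/(-24); substituting z = -2 gives 8/3.

8/3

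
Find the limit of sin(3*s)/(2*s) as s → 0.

3/2

Substitution gives 0/0.
Write it as (3/2)·sin(3s)/(3s); since sin(u)/u → 1, the limit is 3/2.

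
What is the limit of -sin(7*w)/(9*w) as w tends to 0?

Substitution gives 0/0.
Write it as (7/(-9))·sin(7w)/(7w); since sin(u)/u → 1, the limit is -7/9.

-7/9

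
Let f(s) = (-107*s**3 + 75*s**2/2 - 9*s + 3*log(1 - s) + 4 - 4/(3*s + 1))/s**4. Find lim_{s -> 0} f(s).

-1299/4

Substitution gives 0/0; apply L'Hôpital's rule 4 times.
After differentiating numerator and denominator 4 times the quotient is (-7776/(3*s + 1)^5 - 18/(s - 1)^4)/(24); at s = 0 this is -1299/4.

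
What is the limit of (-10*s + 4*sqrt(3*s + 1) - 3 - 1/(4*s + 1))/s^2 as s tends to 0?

-41/2

Substitution gives 0/0 (the numerator vanishes to order 2).
Expand each term to order s^2: the coefficient of s^2 in −1/(1 + 4s) is -16 and in 4·√(1 + 3s) is -9/2.
Lower-order terms cancel with the polynomial part, so the numerator is (-41/2)·s^2 + o(s^2), and the limit is (-41/2)/(1) = -41/2.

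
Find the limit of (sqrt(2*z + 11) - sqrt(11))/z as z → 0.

√(11)/11

A 0/0 form; rationalise with √(11 + 2z) + √11. This collapses the numerator to 2z, leaving 2/(√(11 + 2z) + √11) → 2/(2√11) = √(11)/11.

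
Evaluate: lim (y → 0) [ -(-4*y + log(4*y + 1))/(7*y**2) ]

8/7

Direct substitution gives 0/0.
Apply L'Hôpital: lim (-4 + 4/(4*y + 1))/(-14*y), still 0/0.
After 2 applications of L'Hôpital's rule the quotient is (-16/(4*y + 1)^2)/(-14); substituting y = 0 gives 8/7.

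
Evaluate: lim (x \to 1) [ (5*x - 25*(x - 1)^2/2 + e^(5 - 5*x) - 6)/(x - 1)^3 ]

-125/6

Direct substitution gives 0/0.
Apply L'Hôpital: lim (-25*x - 5*e^(5 - 5*x) + 30)/(3*(x - 1)^2), still 0/0.
Apply L'Hôpital: lim (25*e^(5 - 5*x) - 25)/(6*x - 6), still 0/0.
After 3 applications of L'Hôpital's rule the quotient is (-125*e^(5 - 5*x))/(6); substituting x = 1 gives -125/6.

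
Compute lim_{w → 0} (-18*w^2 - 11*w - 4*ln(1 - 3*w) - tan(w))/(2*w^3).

Substitution gives 0/0 (the numerator vanishes to order 3).
Expand each term to order w^3: the coefficient of w^3 in −tan(w) is -1/3 and in -4·ln(1 - 3w) is 36.
Lower-order terms cancel with the polynomial part, so the numerator is (107/3)·w^3 + o(w^3), and the limit is (107/3)/(2) = 107/6.

107/6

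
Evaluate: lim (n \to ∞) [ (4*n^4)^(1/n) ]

Base → ∞ and exponent → 0: an ∞^0 form.
Take logs: (1/n)·ln(4·n^4) = (ln 4 + 4·ln n)/n → 0.
So the limit is e^0 = 1.

1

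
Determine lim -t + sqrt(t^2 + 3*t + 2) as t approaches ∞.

3/2

An ∞ − ∞ form. Rationalising with the conjugate, the difference becomes (3t + 2) / (√(t^2 + 3*t + 2) + t).
For large t the denominator behaves like 2·t, so the quotient tends to 3/2 = 3/2.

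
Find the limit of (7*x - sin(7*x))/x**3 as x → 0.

Direct substitution gives 0/0.
Apply L'Hôpital: lim (7 - 7*cos(7*x))/(3*x^2), still 0/0.
Apply L'Hôpital: lim (49*sin(7*x))/(6*x), still 0/0.
After 3 applications of L'Hôpital's rule the quotient is (343*cos(7*x))/(6); substituting x = 0 gives 343/6.

343/6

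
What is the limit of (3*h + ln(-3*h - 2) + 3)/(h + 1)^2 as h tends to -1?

Direct substitution gives 0/0.
Apply L'Hôpital: lim (3 - 3/(-3*h - 2))/(2*h + 2), still 0/0.
After 2 applications of L'Hôpital's rule the quotient is (-9/(-3*h - 2)^2)/(2); substituting h = -1 gives -9/2.

-9/2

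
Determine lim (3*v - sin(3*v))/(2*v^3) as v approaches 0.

9/4

Direct substitution gives 0/0.
Apply L'Hôpital: lim (3 - 3*cos(3*v))/(6*v^2), still 0/0.
Apply L'Hôpital: lim (9*sin(3*v))/(12*v), still 0/0.
After 3 applications of L'Hôpital's rule the quotient is (27*cos(3*v))/(12); substituting v = 0 gives 9/4.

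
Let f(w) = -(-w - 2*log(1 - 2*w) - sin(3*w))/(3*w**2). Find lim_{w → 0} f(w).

Substitution gives 0/0 (the numerator vanishes to order 2).
Expand each term to order w^2: the coefficient of w^2 in -2·ln(1 - 2w) is 4 and in −sin(3w) is 0.
Lower-order terms cancel with the polynomial part, so the numerator is (4)·w^2 + o(w^2), and the limit is (4)/(-3) = -4/3.

-4/3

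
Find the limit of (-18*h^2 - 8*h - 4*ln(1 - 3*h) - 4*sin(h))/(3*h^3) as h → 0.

110/9

Substitution gives 0/0; apply L'Hôpital's rule 3 times.
After differentiating numerator and denominator 3 times the quotient is (4*cos(h) - 216/(3*h - 1)^3)/(18); at h = 0 this is 110/9.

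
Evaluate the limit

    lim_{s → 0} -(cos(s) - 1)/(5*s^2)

1/10

Direct substitution gives 0/0.
Apply L'Hôpital: lim (-sin(s))/(-10*s), still 0/0.
After 2 applications of L'Hôpital's rule the quotient is (-cos(s))/(-10); substituting s = 0 gives 1/10.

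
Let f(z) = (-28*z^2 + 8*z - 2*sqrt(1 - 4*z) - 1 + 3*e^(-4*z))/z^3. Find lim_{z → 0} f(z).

Substitution gives 0/0; apply L'Hôpital's rule 3 times.
After differentiating numerator and denominator 3 times the quotient is (-192*e^(-4*z) + 48/(1 - 4*z)^(5/2))/(6); at z = 0 this is -24.

-24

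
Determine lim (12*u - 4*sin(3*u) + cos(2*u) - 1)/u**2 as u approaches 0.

-2

Substitution gives 0/0 (the numerator vanishes to order 2).
Expand each term to order u^2: the coefficient of u^2 in -4·sin(3u) is 0 and in cos(2u) is -2.
Lower-order terms cancel with the polynomial part, so the numerator is (-2)·u^2 + o(u^2), and the limit is (-2)/(1) = -2.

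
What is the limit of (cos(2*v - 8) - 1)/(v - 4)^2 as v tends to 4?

Direct substitution gives 0/0.
Apply L'Hôpital: lim (-2*sin(2*v - 8))/(2*v - 8), still 0/0.
After 2 applications of L'Hôpital's rule the quotient is (-4*cos(2*v - 8))/(2); substituting v = 4 gives -2.

-2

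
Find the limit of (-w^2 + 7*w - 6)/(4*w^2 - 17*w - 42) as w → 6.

Since w = 6 makes numerator and denominator zero, (w - 6) divides both.
Cancelling it gives (1 - w)/(4*w + 7); now plug in w = 6 to get -5/31.

-5/31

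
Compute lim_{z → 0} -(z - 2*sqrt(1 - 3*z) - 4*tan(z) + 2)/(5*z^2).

Substitution gives 0/0 (the numerator vanishes to order 2).
Expand each term to order z^2: the coefficient of z^2 in -4·tan(z) is 0 and in -2·√(1 - 3z) is 9/4.
Lower-order terms cancel with the polynomial part, so the numerator is (9/4)·z^2 + o(z^2), and the limit is (9/4)/(-5) = -9/20.

-9/20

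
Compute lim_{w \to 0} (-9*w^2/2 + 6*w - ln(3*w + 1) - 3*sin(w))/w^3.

Substitution gives 0/0; apply L'Hôpital's rule 3 times.
After differentiating numerator and denominator 3 times the quotient is (3*cos(w) - 54/(3*w + 1)^3)/(6); at w = 0 this is -17/2.

-17/2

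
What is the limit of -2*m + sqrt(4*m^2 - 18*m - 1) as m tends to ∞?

-9/2

This has the form ∞ − ∞. Multiply and divide by the conjugate √(4*m^2 - 18*m - 1) + 2m.
That gives (-18m - 1) / (√(4*m^2 - 18*m - 1) + 2m).
Divide numerator and denominator by m: the limit is -18/(2·2) = -9/2.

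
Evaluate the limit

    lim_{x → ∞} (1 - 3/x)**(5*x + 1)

e^(-15)

The base → 1 and the exponent → ∞: a 1^∞ form.
Take logarithms: (5x + 1)·ln(1 - 3/x). Since ln(1+u) ~ u for small u, this behaves like (5x)·(-3/x) → -15.
So the limit is e^(-15).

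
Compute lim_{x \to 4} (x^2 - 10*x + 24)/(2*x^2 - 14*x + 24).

At x = 4 both the top and bottom vanish — a removable singularity. Factoring out (x - 4) from each leaves (x - 6)/(2*x - 6), which at x = 4 equals -1.

-1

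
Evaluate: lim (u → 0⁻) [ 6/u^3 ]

-∞

As u → 0⁻, (u) → 0⁻, so (u)^3 → 0⁻ and 6/(u)^3 → -∞.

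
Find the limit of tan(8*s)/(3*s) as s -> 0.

8/3

Substitution gives 0/0.
Since tan(u)/u → 1 as u → 0, tan(8s)/(8s) → 1 and the limit is 8/3.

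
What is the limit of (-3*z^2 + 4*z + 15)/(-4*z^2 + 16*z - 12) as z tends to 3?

Direct substitution gives 0/0, so factor. Both numerator and denominator have (z - 3) as a factor.
After cancelling, the expression reduces to (-3*z - 5)/(4 - 4*z).
Substituting z = 3 gives 7/4.

7/4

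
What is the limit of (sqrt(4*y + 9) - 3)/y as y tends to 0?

A 0/0 form; rationalise with √(9 + 4y) + √9. This collapses the numerator to 4y, leaving 4/(√(9 + 4y) + √9) → 4/(2√9) = 2/3.

2/3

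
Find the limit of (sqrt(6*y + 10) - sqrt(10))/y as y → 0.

3*√(10)/10

A 0/0 form; rationalise with √(10 + 6y) + √10. This collapses the numerator to 6y, leaving 6/(√(10 + 6y) + √10) → 6/(2√10) = 3*√(10)/10.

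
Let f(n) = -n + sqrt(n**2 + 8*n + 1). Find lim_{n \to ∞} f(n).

4

This has the form ∞ − ∞. Multiply and divide by the conjugate √(n^2 + 8*n + 1) + n.
That gives (8n + 1) / (√(n^2 + 8*n + 1) + n).
Divide numerator and denominator by n: the limit is 8/(2·1) = 4.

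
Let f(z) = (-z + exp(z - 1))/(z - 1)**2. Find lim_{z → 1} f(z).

1/2

Direct substitution gives 0/0.
Apply L'Hôpital: lim (e^(z - 1) - 1)/(2*z - 2), still 0/0.
After 2 applications of L'Hôpital's rule the quotient is (e^(z - 1))/(2); substituting z = 1 gives 1/2.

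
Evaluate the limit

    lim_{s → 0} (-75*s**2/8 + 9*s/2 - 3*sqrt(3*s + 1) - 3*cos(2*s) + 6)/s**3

-81/16

Substitution gives 0/0 (the numerator vanishes to order 3).
Expand each term to order s^3: the coefficient of s^3 in -3·cos(2s) is 0 and in -3·√(1 + 3s) is -81/16.
Lower-order terms cancel with the polynomial part, so the numerator is (-81/16)·s^3 + o(s^3), and the limit is (-81/16)/(1) = -81/16.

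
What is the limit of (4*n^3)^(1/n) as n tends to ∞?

1

Base → ∞ and exponent → 0: an ∞^0 form.
Take logs: (1/n)·ln(4·n^3) = (ln 4 + 3·ln n)/n → 0.
So the limit is e^0 = 1.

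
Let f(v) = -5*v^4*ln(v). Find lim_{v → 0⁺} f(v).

This is a 0·(−∞) form. Rewrite as -5·ln(v) / v^(−4) and apply L'Hôpital:
the derivative quotient is -5·(1/v) / (−4·v^(−5)) = (5/4)·v^4 → 0.

0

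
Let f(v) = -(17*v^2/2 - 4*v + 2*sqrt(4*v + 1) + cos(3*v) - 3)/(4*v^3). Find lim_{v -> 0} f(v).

-2

Substitution gives 0/0; apply L'Hôpital's rule 3 times.
After differentiating numerator and denominator 3 times the quotient is (27*sin(3*v) + 48/(4*v + 1)^(5/2))/(-24); at v = 0 this is -2.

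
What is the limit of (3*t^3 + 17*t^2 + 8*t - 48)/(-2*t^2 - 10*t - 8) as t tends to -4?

8/3

Direct substitution gives 0/0, so factor. Both numerator and denominator have (t + 4) as a factor.
After cancelling, the expression reduces to (3*t^2 + 5*t - 12)/(-2*t - 2).
Substituting t = -4 gives 8/3.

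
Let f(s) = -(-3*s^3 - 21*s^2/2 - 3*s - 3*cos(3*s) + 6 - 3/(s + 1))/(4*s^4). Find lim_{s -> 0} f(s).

Substitution gives 0/0; apply L'Hôpital's rule 4 times.
After differentiating numerator and denominator 4 times the quotient is (-243*cos(3*s) - 72/(s + 1)^5)/(-96); at s = 0 this is 105/32.

105/32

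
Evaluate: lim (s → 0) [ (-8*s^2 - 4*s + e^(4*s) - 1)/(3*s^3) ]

32/9

Direct substitution gives 0/0.
Apply L'Hôpital: lim (-16*s + 4*e^(4*s) - 4)/(9*s^2), still 0/0.
Apply L'Hôpital: lim (16*e^(4*s) - 16)/(18*s), still 0/0.
After 3 applications of L'Hôpital's rule the quotient is (64*e^(4*s))/(18); substituting s = 0 gives 32/9.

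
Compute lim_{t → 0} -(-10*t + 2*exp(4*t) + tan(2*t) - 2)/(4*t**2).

Substitution gives 0/0 (the numerator vanishes to order 2).
Expand each term to order t^2: the coefficient of t^2 in 2·e^(4t) is 16 and in tan(2t) is 0.
Lower-order terms cancel with the polynomial part, so the numerator is (16)·t^2 + o(t^2), and the limit is (16)/(-4) = -4.

-4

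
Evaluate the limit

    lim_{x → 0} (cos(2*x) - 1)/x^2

-2

Direct substitution gives 0/0.
Apply L'Hôpital: lim (-2*sin(2*x))/(2*x), still 0/0.
After 2 applications of L'Hôpital's rule the quotient is (-4*cos(2*x))/(2); substituting x = 0 gives -2.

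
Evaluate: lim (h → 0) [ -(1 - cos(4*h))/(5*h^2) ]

Substitution gives 0/0.
Use (1 − cos u)/u² → 1/2 with u = 4h: the limit is 4²/(2·(-5)) = -8/5.

-8/5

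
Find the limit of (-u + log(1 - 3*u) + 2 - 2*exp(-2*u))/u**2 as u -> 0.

-17/2

Substitution gives 0/0; apply L'Hôpital's rule 2 times.
After differentiating numerator and denominator 2 times the quotient is (-8*e^(-2*u) - 9/(3*u - 1)^2)/(2); at u = 0 this is -17/2.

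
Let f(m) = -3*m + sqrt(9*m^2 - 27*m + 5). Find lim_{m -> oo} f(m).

-9/2

This has the form ∞ − ∞. Multiply and divide by the conjugate √(9*m^2 - 27*m + 5) + 3m.
That gives (-27m + 5) / (√(9*m^2 - 27*m + 5) + 3m).
Divide numerator and denominator by m: the limit is -27/(2·3) = -9/2.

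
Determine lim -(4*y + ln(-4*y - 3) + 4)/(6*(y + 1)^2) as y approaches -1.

4/3

Direct substitution gives 0/0.
Apply L'Hôpital: lim (4 - 4/(-4*y - 3))/(-12*y - 12), still 0/0.
After 2 applications of L'Hôpital's rule the quotient is (-16/(-4*y - 3)^2)/(-12); substituting y = -1 gives 4/3.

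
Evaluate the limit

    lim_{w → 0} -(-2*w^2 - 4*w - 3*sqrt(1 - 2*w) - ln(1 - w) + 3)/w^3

Substitution gives 0/0; apply L'Hôpital's rule 3 times.
After differentiating numerator and denominator 3 times the quotient is (-2/(w - 1)^3 + 9/(1 - 2*w)^(5/2))/(-6); at w = 0 this is -11/6.

-11/6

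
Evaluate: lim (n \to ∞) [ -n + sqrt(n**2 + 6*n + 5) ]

3

This has the form ∞ − ∞. Multiply and divide by the conjugate √(n^2 + 6*n + 5) + n.
That gives (6n + 5) / (√(n^2 + 6*n + 5) + n).
Divide numerator and denominator by n: the limit is 6/(2·1) = 3.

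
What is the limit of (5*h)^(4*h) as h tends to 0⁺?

Base → 0⁺ and exponent → 0⁺: a 0^0 form.
Take logs: 4h·ln(5h). This is 0·(−∞); rewriting as ln(5h)/(1/(4h)) and applying L'Hôpital gives 0.
Hence the limit is e^0 = 1.

1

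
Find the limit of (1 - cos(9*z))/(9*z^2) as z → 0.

9/2

Substitution gives 0/0.
Use (1 − cos u)/u² → 1/2 with u = 9z: the limit is 9²/(2·9) = 9/2.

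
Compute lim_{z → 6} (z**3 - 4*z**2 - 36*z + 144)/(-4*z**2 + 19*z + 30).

-24/29

Direct substitution gives 0/0, so factor. Both numerator and denominator have (z - 6) as a factor.
After cancelling, the expression reduces to (z^2 + 2*z - 24)/(-4*z - 5).
Substituting z = 6 gives -24/29.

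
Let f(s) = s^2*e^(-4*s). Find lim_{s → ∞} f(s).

0

Write as s^2/e^{4s}, an ∞/∞ form.
Exponential growth dominates any polynomial, so repeated L'Hôpital (or the standard result) gives 0.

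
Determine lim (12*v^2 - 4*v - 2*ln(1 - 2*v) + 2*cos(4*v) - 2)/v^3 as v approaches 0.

16/3

Substitution gives 0/0 (the numerator vanishes to order 3).
Expand each term to order v^3: the coefficient of v^3 in -2·ln(1 - 2v) is 16/3 and in 2·cos(4v) is 0.
Lower-order terms cancel with the polynomial part, so the numerator is (16/3)·v^3 + o(v^3), and the limit is (16/3)/(1) = 16/3.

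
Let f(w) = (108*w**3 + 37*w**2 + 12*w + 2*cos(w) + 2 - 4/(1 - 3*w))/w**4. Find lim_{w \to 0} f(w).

Substitution gives 0/0; apply L'Hôpital's rule 4 times.
After differentiating numerator and denominator 4 times the quotient is (2*cos(w) + 7776/(3*w - 1)^5)/(24); at w = 0 this is -3887/12.

-3887/12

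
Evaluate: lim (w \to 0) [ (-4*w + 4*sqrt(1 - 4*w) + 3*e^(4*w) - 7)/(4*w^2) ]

Substitution gives 0/0; apply L'Hôpital's rule 2 times.
After differentiating numerator and denominator 2 times the quotient is (48*e^(4*w) - 16/(1 - 4*w)^(3/2))/(8); at w = 0 this is 4.

4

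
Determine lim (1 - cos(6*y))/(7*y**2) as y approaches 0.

Substitution gives 0/0.
Use (1 − cos u)/u² → 1/2 with u = 6y: the limit is 6²/(2·7) = 18/7.

18/7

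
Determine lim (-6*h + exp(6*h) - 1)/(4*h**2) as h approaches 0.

9/2

Direct substitution gives 0/0.
Apply L'Hôpital: lim (6*e^(6*h) - 6)/(8*h), still 0/0.
After 2 applications of L'Hôpital's rule the quotient is (36*e^(6*h))/(8); substituting h = 0 gives 9/2.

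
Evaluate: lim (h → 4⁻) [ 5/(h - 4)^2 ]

∞

As h → 4⁻, (h - 4) → 0⁻, so (h - 4)^2 → 0⁺ and 5/(h - 4)^2 → ∞.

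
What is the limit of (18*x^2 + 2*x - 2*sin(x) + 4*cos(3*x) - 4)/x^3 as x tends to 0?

Substitution gives 0/0; apply L'Hôpital's rule 3 times.
After differentiating numerator and denominator 3 times the quotient is (108*sin(3*x) + 2*cos(x))/(6); at x = 0 this is 1/3.

1/3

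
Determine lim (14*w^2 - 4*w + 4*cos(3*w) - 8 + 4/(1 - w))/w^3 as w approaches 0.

Substitution gives 0/0 (the numerator vanishes to order 3).
Expand each term to order w^3: the coefficient of w^3 in 4·1/(1 - w) is 4 and in 4·cos(3w) is 0.
Lower-order terms cancel with the polynomial part, so the numerator is (4)·w^3 + o(w^3), and the limit is (4)/(1) = 4.

4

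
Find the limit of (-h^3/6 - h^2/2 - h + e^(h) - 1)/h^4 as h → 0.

Direct substitution gives 0/0.
Apply L'Hôpital: lim (-h^2/2 - h + e^(h) - 1)/(4*h^3), still 0/0.
Apply L'Hôpital: lim (-h + e^(h) - 1)/(12*h^2), still 0/0.
Apply L'Hôpital: lim (e^(h) - 1)/(24*h), still 0/0.
After 4 applications of L'Hôpital's rule the quotient is (e^(h))/(24); substituting h = 0 gives 1/24.

1/24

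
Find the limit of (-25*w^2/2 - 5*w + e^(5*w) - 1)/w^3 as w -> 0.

125/6

Direct substitution gives 0/0.
Apply L'Hôpital: lim (-25*w + 5*e^(5*w) - 5)/(3*w^2), still 0/0.
Apply L'Hôpital: lim (25*e^(5*w) - 25)/(6*w), still 0/0.
After 3 applications of L'Hôpital's rule the quotient is (125*e^(5*w))/(6); substituting w = 0 gives 125/6.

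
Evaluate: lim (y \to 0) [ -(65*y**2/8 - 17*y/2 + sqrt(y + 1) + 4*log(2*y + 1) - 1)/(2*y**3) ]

Substitution gives 0/0 (the numerator vanishes to order 3).
Expand each term to order y^3: the coefficient of y^3 in 4·ln(1 + 2y) is 32/3 and in √(1 + y) is 1/16.
Lower-order terms cancel with the polynomial part, so the numerator is (515/48)·y^3 + o(y^3), and the limit is (515/48)/(-2) = -515/96.

-515/96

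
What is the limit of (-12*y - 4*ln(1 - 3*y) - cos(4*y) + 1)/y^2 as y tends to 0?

Substitution gives 0/0 (the numerator vanishes to order 2).
Expand each term to order y^2: the coefficient of y^2 in -4·ln(1 - 3y) is 18 and in −cos(4y) is 8.
Lower-order terms cancel with the polynomial part, so the numerator is (26)·y^2 + o(y^2), and the limit is (26)/(1) = 26.

26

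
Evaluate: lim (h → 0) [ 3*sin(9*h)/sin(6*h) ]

9/2

Substitution gives 0/0.
Divide numerator and denominator by h: sin(9h)/h → 9 and sin(6h)/h → 6, so the limit is 3·9/6 = 9/2.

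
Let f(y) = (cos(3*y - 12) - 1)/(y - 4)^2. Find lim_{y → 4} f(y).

Direct substitution gives 0/0.
Apply L'Hôpital: lim (-3*sin(3*y - 12))/(2*y - 8), still 0/0.
After 2 applications of L'Hôpital's rule the quotient is (-9*cos(3*y - 12))/(2); substituting y = 4 gives -9/2.

-9/2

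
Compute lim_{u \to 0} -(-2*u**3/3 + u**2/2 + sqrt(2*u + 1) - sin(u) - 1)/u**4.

Substitution gives 0/0 (the numerator vanishes to order 4).
Expand each term to order u^4: the coefficient of u^4 in −sin(u) is 0 and in √(1 + 2u) is -5/8.
Lower-order terms cancel with the polynomial part, so the numerator is (-5/8)·u^4 + o(u^4), and the limit is (-5/8)/(-1) = 5/8.

5/8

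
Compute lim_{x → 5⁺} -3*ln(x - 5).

∞

As x → 5⁺, x - 5 → 0⁺ and ln(x - 5) → −∞.
Multiplying by -3 gives ∞.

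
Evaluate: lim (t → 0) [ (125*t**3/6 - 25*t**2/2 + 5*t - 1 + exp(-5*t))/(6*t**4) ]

Direct substitution gives 0/0.
Apply L'Hôpital: lim (125*t^2/2 - 25*t + 5 - 5*e^(-5*t))/(24*t^3), still 0/0.
Apply L'Hôpital: lim (125*t - 25 + 25*e^(-5*t))/(72*t^2), still 0/0.
Apply L'Hôpital: lim (125 - 125*e^(-5*t))/(144*t), still 0/0.
After 4 applications of L'Hôpital's rule the quotient is (625*e^(-5*t))/(144); substituting t = 0 gives 625/144.

625/144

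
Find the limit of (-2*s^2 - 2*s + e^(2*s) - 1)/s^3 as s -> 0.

4/3

Direct substitution gives 0/0.
Apply L'Hôpital: lim (-4*s + 2*e^(2*s) - 2)/(3*s^2), still 0/0.
Apply L'Hôpital: lim (4*e^(2*s) - 4)/(6*s), still 0/0.
After 3 applications of L'Hôpital's rule the quotient is (8*e^(2*s))/(6); substituting s = 0 gives 4/3.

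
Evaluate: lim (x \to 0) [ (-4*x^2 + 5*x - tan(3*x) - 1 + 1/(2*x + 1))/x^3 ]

Substitution gives 0/0; apply L'Hôpital's rule 3 times.
After differentiating numerator and denominator 3 times the quotient is (6*(36*(2*x + 1)^4*(cos(6*x) - 2)/(cos(6*x) + 1)^2 - 8)/(2*x + 1)^4)/(6); at x = 0 this is -17.

-17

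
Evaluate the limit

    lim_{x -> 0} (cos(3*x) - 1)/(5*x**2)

Direct substitution gives 0/0.
Apply L'Hôpital: lim (-3*sin(3*x))/(10*x), still 0/0.
After 2 applications of L'Hôpital's rule the quotient is (-9*cos(3*x))/(10); substituting x = 0 gives -9/10.

-9/10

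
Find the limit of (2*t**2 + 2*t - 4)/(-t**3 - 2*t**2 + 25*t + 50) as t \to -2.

At t = -2 both the top and bottom vanish — a removable singularity. Factoring out (t + 2) from each leaves (2*t - 2)/(25 - t^2), which at t = -2 equals -2/7.

-2/7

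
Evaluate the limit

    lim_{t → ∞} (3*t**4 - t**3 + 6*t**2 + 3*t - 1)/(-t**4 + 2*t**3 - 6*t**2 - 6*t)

-3

Numerator and denominator both have degree 4.
Dividing every term by t^4, all lower-order terms vanish and the limit is the ratio of leading coefficients, 3/(-1) = -3.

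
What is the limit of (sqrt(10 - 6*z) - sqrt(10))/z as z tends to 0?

-3*√(10)/10

Substitution gives 0/0. Multiply numerator and denominator by the conjugate √(10 - 6z) + √10.
The numerator becomes (10 - 6z) − 10 = -6z, so the expression simplifies to -6/(√(10 - 6z) + √10).
Letting z → 0 gives -6/(2√10) = -3*√(10)/10.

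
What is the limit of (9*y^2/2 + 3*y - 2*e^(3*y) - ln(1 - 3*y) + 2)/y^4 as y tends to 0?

27/2

Substitution gives 0/0 (the numerator vanishes to order 4).
Expand each term to order y^4: the coefficient of y^4 in -2·e^(3y) is -27/4 and in −ln(1 - 3y) is 81/4.
Lower-order terms cancel with the polynomial part, so the numerator is (27/2)·y^4 + o(y^4), and the limit is (27/2)/(1) = 27/2.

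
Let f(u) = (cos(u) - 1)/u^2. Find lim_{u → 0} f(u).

Direct substitution gives 0/0.
Apply L'Hôpital: lim (-sin(u))/(2*u), still 0/0.
After 2 applications of L'Hôpital's rule the quotient is (-cos(u))/(2); substituting u = 0 gives -1/2.

-1/2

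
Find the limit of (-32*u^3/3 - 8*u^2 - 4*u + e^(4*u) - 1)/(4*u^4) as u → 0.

8/3

Direct substitution gives 0/0.
Apply L'Hôpital: lim (-32*u^2 - 16*u + 4*e^(4*u) - 4)/(16*u^3), still 0/0.
Apply L'Hôpital: lim (-64*u + 16*e^(4*u) - 16)/(48*u^2), still 0/0.
Apply L'Hôpital: lim (64*e^(4*u) - 64)/(96*u), still 0/0.
After 4 applications of L'Hôpital's rule the quotient is (256*e^(4*u))/(96); substituting u = 0 gives 8/3.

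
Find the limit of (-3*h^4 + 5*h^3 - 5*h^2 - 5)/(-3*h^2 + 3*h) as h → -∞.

The numerator has higher degree (4 > 2); the quotient behaves like (-3/(-3))·h^2 for large |h|.
As h → −∞ this diverges to ∞.

∞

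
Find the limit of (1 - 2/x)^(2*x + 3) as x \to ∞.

The base → 1 and the exponent → ∞: a 1^∞ form.
Take logarithms: (2x + 3)·ln(1 - 2/x). Since ln(1+u) ~ u for small u, this behaves like (2x)·(-2/x) → -4.
So the limit is e^(-4).

e^(-4)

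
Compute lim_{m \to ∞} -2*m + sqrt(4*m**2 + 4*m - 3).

An ∞ − ∞ form. Rationalising with the conjugate, the difference becomes (4m - 3) / (√(4*m^2 + 4*m - 3) + 2m).
For large m the denominator behaves like 2·2m, so the quotient tends to 4/4 = 1.

1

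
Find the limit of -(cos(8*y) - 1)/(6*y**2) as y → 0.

Direct substitution gives 0/0.
Apply L'Hôpital: lim (-8*sin(8*y))/(-12*y), still 0/0.
After 2 applications of L'Hôpital's rule the quotient is (-64*cos(8*y))/(-12); substituting y = 0 gives 16/3.

16/3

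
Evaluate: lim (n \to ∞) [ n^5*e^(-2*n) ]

0

Write as n^5/e^{2n}, an ∞/∞ form.
Exponential growth dominates any polynomial, so repeated L'Hôpital (or the standard result) gives 0.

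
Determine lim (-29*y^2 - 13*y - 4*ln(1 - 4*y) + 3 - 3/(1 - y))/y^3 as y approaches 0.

Substitution gives 0/0; apply L'Hôpital's rule 3 times.
After differentiating numerator and denominator 3 times the quotient is (-512/(4*y - 1)^3 - 18/(y - 1)^4)/(6); at y = 0 this is 247/3.

247/3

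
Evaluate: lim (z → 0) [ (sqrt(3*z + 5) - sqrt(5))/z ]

Substitution gives 0/0. Multiply numerator and denominator by the conjugate √(5 + 3z) + √5.
The numerator becomes (5 + 3z) − 5 = 3z, so the expression simplifies to 3/(√(5 + 3z) + √5).
Letting z → 0 gives 3/(2√5) = 3*√(5)/10.

3*√(5)/10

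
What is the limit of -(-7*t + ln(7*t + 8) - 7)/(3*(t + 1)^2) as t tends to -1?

Direct substitution gives 0/0.
Apply L'Hôpital: lim (-7 + 7/(7*t + 8))/(-6*t - 6), still 0/0.
After 2 applications of L'Hôpital's rule the quotient is (-49/(7*t + 8)^2)/(-6); substituting t = -1 gives 49/6.

49/6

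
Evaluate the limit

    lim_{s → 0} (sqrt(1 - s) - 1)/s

-1/2

A 0/0 form; rationalise with √(1 - s) + √1. This collapses the numerator to -s, leaving -1/(√(1 - s) + √1) → -1/(2√1) = -1/2.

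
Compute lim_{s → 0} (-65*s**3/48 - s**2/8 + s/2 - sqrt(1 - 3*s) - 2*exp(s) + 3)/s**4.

Substitution gives 0/0; apply L'Hôpital's rule 4 times.
After differentiating numerator and denominator 4 times the quotient is (-2*e^(s) + 1215/(16*(1 - 3*s)^(7/2)))/(24); at s = 0 this is 1183/384.

1183/384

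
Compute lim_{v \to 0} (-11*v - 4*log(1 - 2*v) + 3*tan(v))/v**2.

Substitution gives 0/0 (the numerator vanishes to order 2).
Expand each term to order v^2: the coefficient of v^2 in 3·tan(v) is 0 and in -4·ln(1 - 2v) is 8.
Lower-order terms cancel with the polynomial part, so the numerator is (8)·v^2 + o(v^2), and the limit is (8)/(1) = 8.

8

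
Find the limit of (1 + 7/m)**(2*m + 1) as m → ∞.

e^(14)

Write it as [(1 + 7/m)^m]^(2) · (1 + 7/m)^(1). The bracketed term tends to e^(7) and the second factor to 1, so the limit is e^(14).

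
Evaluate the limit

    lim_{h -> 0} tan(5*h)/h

Substitution gives 0/0.
Since tan(u)/u → 1 as u → 0, tan(5h)/(5h) → 1 and the limit is 5.

5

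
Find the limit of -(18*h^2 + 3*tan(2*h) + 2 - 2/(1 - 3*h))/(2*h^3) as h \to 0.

23

Substitution gives 0/0; apply L'Hôpital's rule 3 times.
After differentiating numerator and denominator 3 times the quotient is (144*tan(2*h)^2/cos(2*h)^2 + 48/cos(2*h)^2 - 324/(3*h - 1)^4)/(-12); at h = 0 this is 23.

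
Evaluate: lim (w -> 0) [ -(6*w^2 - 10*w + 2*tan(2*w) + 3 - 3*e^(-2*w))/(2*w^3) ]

Substitution gives 0/0 (the numerator vanishes to order 3).
Expand each term to order w^3: the coefficient of w^3 in 2·tan(2w) is 16/3 and in -3·e^(-2w) is 4.
Lower-order terms cancel with the polynomial part, so the numerator is (28/3)·w^3 + o(w^3), and the limit is (28/3)/(-2) = -14/3.

-14/3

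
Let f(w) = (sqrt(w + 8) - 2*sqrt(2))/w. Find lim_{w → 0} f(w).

Substitution gives 0/0. Multiply numerator and denominator by the conjugate √(8 + w) + √8.
The numerator becomes (8 + w) − 8 = w, so the expression simplifies to 1/(√(8 + w) + √8).
Letting w → 0 gives 1/(2√8) = √(2)/8.

√(2)/8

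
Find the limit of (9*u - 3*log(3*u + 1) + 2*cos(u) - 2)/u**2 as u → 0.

Substitution gives 0/0; apply L'Hôpital's rule 2 times.
After differentiating numerator and denominator 2 times the quotient is (-2*cos(u) + 27/(3*u + 1)^2)/(2); at u = 0 this is 25/2.

25/2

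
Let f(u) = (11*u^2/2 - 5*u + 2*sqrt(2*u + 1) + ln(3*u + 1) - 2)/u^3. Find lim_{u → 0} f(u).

Substitution gives 0/0 (the numerator vanishes to order 3).
Expand each term to order u^3: the coefficient of u^3 in 2·√(1 + 2u) is 1 and in ln(1 + 3u) is 9.
Lower-order terms cancel with the polynomial part, so the numerator is (10)·u^3 + o(u^3), and the limit is (10)/(1) = 10.

10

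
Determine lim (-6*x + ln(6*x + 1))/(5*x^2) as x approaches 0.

Direct substitution gives 0/0.
Apply L'Hôpital: lim (-6 + 6/(6*x + 1))/(10*x), still 0/0.
After 2 applications of L'Hôpital's rule the quotient is (-36/(6*x + 1)^2)/(10); substituting x = 0 gives -18/5.

-18/5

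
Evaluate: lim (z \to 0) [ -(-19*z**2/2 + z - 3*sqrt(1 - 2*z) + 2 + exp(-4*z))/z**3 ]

55/6

Substitution gives 0/0; apply L'Hôpital's rule 3 times.
After differentiating numerator and denominator 3 times the quotient is (-64*e^(-4*z) + 9/(1 - 2*z)^(5/2))/(-6); at z = 0 this is 55/6.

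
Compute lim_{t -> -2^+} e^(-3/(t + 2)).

0

As t → -2⁺, -3/(t + 2) → −∞, so e^(-3/(t + 2)) → 0.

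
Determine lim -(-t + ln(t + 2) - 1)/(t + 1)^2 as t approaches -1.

1/2

Direct substitution gives 0/0.
Apply L'Hôpital: lim (-1 + 1/(t + 2))/(-2*t - 2), still 0/0.
After 2 applications of L'Hôpital's rule the quotient is (-1/(t + 2)^2)/(-2); substituting t = -1 gives 1/2.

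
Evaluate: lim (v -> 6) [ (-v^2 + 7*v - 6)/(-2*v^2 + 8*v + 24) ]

Since v = 6 makes numerator and denominator zero, (v - 6) divides both.
Cancelling it gives (1 - v)/(-2*v - 4); now plug in v = 6 to get 5/16.

5/16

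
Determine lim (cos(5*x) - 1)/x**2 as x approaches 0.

-25/2

Direct substitution gives 0/0.
Apply L'Hôpital: lim (-5*sin(5*x))/(2*x), still 0/0.
After 2 applications of L'Hôpital's rule the quotient is (-25*cos(5*x))/(2); substituting x = 0 gives -25/2.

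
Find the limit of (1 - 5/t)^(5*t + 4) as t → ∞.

The base → 1 and the exponent → ∞: a 1^∞ form.
Take logarithms: (5t + 4)·ln(1 - 5/t). Since ln(1+u) ~ u for small u, this behaves like (5t)·(-5/t) → -25.
So the limit is e^(-25).

e^(-25)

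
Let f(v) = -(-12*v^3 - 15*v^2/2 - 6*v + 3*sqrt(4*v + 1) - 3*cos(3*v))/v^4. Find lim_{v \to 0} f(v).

321/8

Substitution gives 0/0; apply L'Hôpital's rule 4 times.
After differentiating numerator and denominator 4 times the quotient is (-243*cos(3*v) - 720/(4*v + 1)^(7/2))/(-24); at v = 0 this is 321/8.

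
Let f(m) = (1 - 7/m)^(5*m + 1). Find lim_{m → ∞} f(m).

The base → 1 and the exponent → ∞: a 1^∞ form.
Take logarithms: (5m + 1)·ln(1 - 7/m). Since ln(1+u) ~ u for small u, this behaves like (5m)·(-7/m) → -35.
So the limit is e^(-35).

e^(-35)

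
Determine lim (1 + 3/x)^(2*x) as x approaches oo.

e^(6)

The base → 1 and the exponent → ∞: a 1^∞ form.
Take logarithms: (2x)·ln(1 + 3/x). Since ln(1+u) ~ u for small u, this behaves like (2x)·(3/x) → 6.
So the limit is e^(6).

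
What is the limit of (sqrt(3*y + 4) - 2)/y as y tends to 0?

3/4

A 0/0 form; rationalise with √(4 + 3y) + √4. This collapses the numerator to 3y, leaving 3/(√(4 + 3y) + √4) → 3/(2√4) = 3/4.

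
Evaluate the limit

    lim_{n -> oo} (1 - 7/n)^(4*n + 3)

e^(-28)

Write it as [(1 - 7/n)^n]^(4) · (1 - 7/n)^(3). The bracketed term tends to e^(-7) and the second factor to 1, so the limit is e^(-28).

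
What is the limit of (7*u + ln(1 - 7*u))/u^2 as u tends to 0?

-49/2

Direct substitution gives 0/0.
Apply L'Hôpital: lim (7 - 7/(1 - 7*u))/(2*u), still 0/0.
After 2 applications of L'Hôpital's rule the quotient is (-49/(1 - 7*u)^2)/(2); substituting u = 0 gives -49/2.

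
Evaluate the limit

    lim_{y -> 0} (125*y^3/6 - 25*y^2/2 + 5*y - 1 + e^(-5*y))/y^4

Direct substitution gives 0/0.
Apply L'Hôpital: lim (125*y^2/2 - 25*y + 5 - 5*e^(-5*y))/(4*y^3), still 0/0.
Apply L'Hôpital: lim (125*y - 25 + 25*e^(-5*y))/(12*y^2), still 0/0.
Apply L'Hôpital: lim (125 - 125*e^(-5*y))/(24*y), still 0/0.
After 4 applications of L'Hôpital's rule the quotient is (625*e^(-5*y))/(24); substituting y = 0 gives 625/24.

625/24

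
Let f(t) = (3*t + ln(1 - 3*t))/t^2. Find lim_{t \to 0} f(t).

Direct substitution gives 0/0.
Apply L'Hôpital: lim (3 - 3/(1 - 3*t))/(2*t), still 0/0.
After 2 applications of L'Hôpital's rule the quotient is (-9/(1 - 3*t)^2)/(2); substituting t = 0 gives -9/2.

-9/2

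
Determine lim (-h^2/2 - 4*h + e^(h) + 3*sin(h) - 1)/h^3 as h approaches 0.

-1/3

Substitution gives 0/0 (the numerator vanishes to order 3).
Expand each term to order h^3: the coefficient of h^3 in 3·sin(h) is -1/2 and in e^(h) is 1/6.
Lower-order terms cancel with the polynomial part, so the numerator is (-1/3)·h^3 + o(h^3), and the limit is (-1/3)/(1) = -1/3.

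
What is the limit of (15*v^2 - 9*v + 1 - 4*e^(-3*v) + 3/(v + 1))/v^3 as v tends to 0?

Substitution gives 0/0; apply L'Hôpital's rule 3 times.
After differentiating numerator and denominator 3 times the quotient is (108*e^(-3*v) - 18/(v + 1)^4)/(6); at v = 0 this is 15.

15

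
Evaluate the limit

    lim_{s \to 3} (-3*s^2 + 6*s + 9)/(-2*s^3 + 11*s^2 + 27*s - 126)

At s = 3 both the top and bottom vanish — a removable singularity. Factoring out (s - 3) from each leaves (-3*s - 3)/(-2*s^2 + 5*s + 42), which at s = 3 equals -4/13.

-4/13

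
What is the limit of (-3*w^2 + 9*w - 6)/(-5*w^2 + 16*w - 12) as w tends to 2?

Since w = 2 makes numerator and denominator zero, (w - 2) divides both.
Cancelling it gives (3 - 3*w)/(6 - 5*w); now plug in w = 2 to get 3/4.

3/4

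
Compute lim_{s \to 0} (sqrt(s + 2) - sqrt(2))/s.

√(2)/4

A 0/0 form; rationalise with √(2 + s) + √2. This collapses the numerator to s, leaving 1/(√(2 + s) + √2) → 1/(2√2) = √(2)/4.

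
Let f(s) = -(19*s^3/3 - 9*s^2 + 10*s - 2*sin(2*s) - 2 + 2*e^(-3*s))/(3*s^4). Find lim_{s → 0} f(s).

Substitution gives 0/0; apply L'Hôpital's rule 4 times.
After differentiating numerator and denominator 4 times the quotient is (-32*sin(2*s) + 162*e^(-3*s))/(-72); at s = 0 this is -9/4.

-9/4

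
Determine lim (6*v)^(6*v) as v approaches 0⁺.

Base → 0⁺ and exponent → 0⁺: a 0^0 form.
Take logs: 6v·ln(6v). This is 0·(−∞); rewriting as ln(6v)/(1/(6v)) and applying L'Hôpital gives 0.
Hence the limit is e^0 = 1.

1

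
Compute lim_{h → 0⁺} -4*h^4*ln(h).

0

This is a 0·(−∞) form. Rewrite as -4·ln(h) / h^(−4) and apply L'Hôpital:
the derivative quotient is -4·(1/h) / (−4·h^(−5)) = (4/4)·h^4 → 0.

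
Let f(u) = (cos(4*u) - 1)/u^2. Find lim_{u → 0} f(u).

-8

Direct substitution gives 0/0.
Apply L'Hôpital: lim (-4*sin(4*u))/(2*u), still 0/0.
After 2 applications of L'Hôpital's rule the quotient is (-16*cos(4*u))/(2); substituting u = 0 gives -8.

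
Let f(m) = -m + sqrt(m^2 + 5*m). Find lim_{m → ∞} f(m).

5/2

This has the form ∞ − ∞. Multiply and divide by the conjugate √(m^2 + 5*m) + m.
That gives (5m) / (√(m^2 + 5*m) + m).
Divide numerator and denominator by m: the limit is 5/(2·1) = 5/2.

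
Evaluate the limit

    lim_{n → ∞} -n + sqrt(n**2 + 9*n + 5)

9/2

An ∞ − ∞ form. Rationalising with the conjugate, the difference becomes (9n + 5) / (√(n^2 + 9*n + 5) + n).
For large n the denominator behaves like 2·n, so the quotient tends to 9/2 = 9/2.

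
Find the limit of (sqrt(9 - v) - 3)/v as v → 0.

-1/6

Substitution gives 0/0. Multiply numerator and denominator by the conjugate √(9 - v) + √9.
The numerator becomes (9 - v) − 9 = -v, so the expression simplifies to -1/(√(9 - v) + √9).
Letting v → 0 gives -1/(2√9) = -1/6.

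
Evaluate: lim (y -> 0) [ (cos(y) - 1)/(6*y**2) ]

Direct substitution gives 0/0.
Apply L'Hôpital: lim (-sin(y))/(12*y), still 0/0.
After 2 applications of L'Hôpital's rule the quotient is (-cos(y))/(12); substituting y = 0 gives -1/12.

-1/12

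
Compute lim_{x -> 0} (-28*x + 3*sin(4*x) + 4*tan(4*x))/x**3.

160/3

Substitution gives 0/0; apply L'Hôpital's rule 3 times.
After differentiating numerator and denominator 3 times the quotient is (-192*cos(4*x) + 1536*tan(4*x)^4 + 2048*tan(4*x)^2 + 512)/(6); at x = 0 this is 160/3.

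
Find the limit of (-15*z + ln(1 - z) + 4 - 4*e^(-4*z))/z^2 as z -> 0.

-65/2

Substitution gives 0/0 (the numerator vanishes to order 2).
Expand each term to order z^2: the coefficient of z^2 in -4·e^(-4z) is -32 and in ln(1 - z) is -1/2.
Lower-order terms cancel with the polynomial part, so the numerator is (-65/2)·z^2 + o(z^2), and the limit is (-65/2)/(1) = -65/2.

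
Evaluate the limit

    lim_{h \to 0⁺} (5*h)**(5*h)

Base → 0⁺ and exponent → 0⁺: a 0^0 form.
Take logs: 5h·ln(5h). This is 0·(−∞); rewriting as ln(5h)/(1/(5h)) and applying L'Hôpital gives 0.
Hence the limit is e^0 = 1.

1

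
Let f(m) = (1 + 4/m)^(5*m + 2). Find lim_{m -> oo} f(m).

Let L be the limit and take ln: ln L = lim (5m + 2)·ln(1 + 4/m) = lim (5m + 2)·(4/m + O(1/m²)) = 20.
Hence L = e^(20).

e^(20)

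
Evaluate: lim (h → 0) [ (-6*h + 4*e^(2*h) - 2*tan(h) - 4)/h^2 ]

Substitution gives 0/0; apply L'Hôpital's rule 2 times.
After differentiating numerator and denominator 2 times the quotient is (16*e^(2*h) - 4*sin(h)/cos(h)^3)/(2); at h = 0 this is 8.

8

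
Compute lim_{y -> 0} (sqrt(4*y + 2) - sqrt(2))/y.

√(2)

A 0/0 form; rationalise with √(2 + 4y) + √2. This collapses the numerator to 4y, leaving 4/(√(2 + 4y) + √2) → 4/(2√2) = √(2).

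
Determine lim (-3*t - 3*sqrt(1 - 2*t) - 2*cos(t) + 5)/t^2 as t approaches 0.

5/2

Substitution gives 0/0 (the numerator vanishes to order 2).
Expand each term to order t^2: the coefficient of t^2 in -3·√(1 - 2t) is 3/2 and in -2·cos(t) is 1.
Lower-order terms cancel with the polynomial part, so the numerator is (5/2)·t^2 + o(t^2), and the limit is (5/2)/(1) = 5/2.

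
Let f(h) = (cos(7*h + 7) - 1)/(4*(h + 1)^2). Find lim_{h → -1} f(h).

Direct substitution gives 0/0.
Apply L'Hôpital: lim (-7*sin(7*h + 7))/(8*h + 8), still 0/0.
After 2 applications of L'Hôpital's rule the quotient is (-49*cos(7*h + 7))/(8); substituting h = -1 gives -49/8.

-49/8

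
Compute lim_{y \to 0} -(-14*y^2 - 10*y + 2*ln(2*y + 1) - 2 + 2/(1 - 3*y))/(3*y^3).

Substitution gives 0/0; apply L'Hôpital's rule 3 times.
After differentiating numerator and denominator 3 times the quotient is (324/(3*y - 1)^4 + 32/(2*y + 1)^3)/(-18); at y = 0 this is -178/9.

-178/9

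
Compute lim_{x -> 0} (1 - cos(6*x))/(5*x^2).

Substitution gives 0/0.
Use (1 − cos u)/u² → 1/2 with u = 6x: the limit is 6²/(2·5) = 18/5.

18/5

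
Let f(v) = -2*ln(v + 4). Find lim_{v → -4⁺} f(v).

As v → -4⁺, v + 4 → 0⁺ and ln(v + 4) → −∞.
Multiplying by -2 gives ∞.

∞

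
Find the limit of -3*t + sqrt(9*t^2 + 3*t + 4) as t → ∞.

An ∞ − ∞ form. Rationalising with the conjugate, the difference becomes (3t + 4) / (√(9*t^2 + 3*t + 4) + 3t).
For large t the denominator behaves like 2·3t, so the quotient tends to 3/6 = 1/2.

1/2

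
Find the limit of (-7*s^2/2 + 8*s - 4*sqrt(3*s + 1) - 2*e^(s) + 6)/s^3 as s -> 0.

-85/12

Substitution gives 0/0; apply L'Hôpital's rule 3 times.
After differentiating numerator and denominator 3 times the quotient is (-2*e^(s) - 81/(2*(3*s + 1)^(5/2)))/(6); at s = 0 this is -85/12.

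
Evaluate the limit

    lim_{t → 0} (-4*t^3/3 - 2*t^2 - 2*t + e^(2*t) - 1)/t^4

2/3

Direct substitution gives 0/0.
Apply L'Hôpital: lim (-4*t^2 - 4*t + 2*e^(2*t) - 2)/(4*t^3), still 0/0.
Apply L'Hôpital: lim (-8*t + 4*e^(2*t) - 4)/(12*t^2), still 0/0.
Apply L'Hôpital: lim (8*e^(2*t) - 8)/(24*t), still 0/0.
After 4 applications of L'Hôpital's rule the quotient is (16*e^(2*t))/(24); substituting t = 0 gives 2/3.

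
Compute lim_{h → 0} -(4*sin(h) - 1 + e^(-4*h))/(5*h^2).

-8/5

Substitution gives 0/0 (the numerator vanishes to order 2).
Expand each term to order h^2: the coefficient of h^2 in 4·sin(h) is 0 and in e^(-4h) is 8.
Lower-order terms cancel with the polynomial part, so the numerator is (8)·h^2 + o(h^2), and the limit is (8)/(-5) = -8/5.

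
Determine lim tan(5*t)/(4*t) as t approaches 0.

Substitution gives 0/0.
Since tan(u)/u → 1 as u → 0, tan(5t)/(5t) → 1 and the limit is 5/4.

5/4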